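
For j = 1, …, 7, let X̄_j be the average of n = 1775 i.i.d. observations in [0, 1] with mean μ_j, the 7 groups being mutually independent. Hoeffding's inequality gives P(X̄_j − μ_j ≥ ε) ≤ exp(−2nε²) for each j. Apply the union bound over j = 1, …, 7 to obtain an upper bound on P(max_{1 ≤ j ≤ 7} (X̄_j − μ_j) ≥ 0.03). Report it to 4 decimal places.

Per-experiment Hoeffding bound: exp(−2·1775·0.03²) = exp(−3.19500) = 0.040967.
Union bound over 7 events: 7·0.040967 = 0.28677.

0.2868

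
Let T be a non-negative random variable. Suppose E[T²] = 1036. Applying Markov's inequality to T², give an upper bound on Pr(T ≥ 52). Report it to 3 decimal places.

Since T ≥ 0, the event {T ≥ 52} is the same as {T² ≥ 2704}.
Markov's inequality applied to T² gives Pr(T² ≥ 2704) ≤ E[T²]/2704 = 1036/2704 = 0.3831.

0.383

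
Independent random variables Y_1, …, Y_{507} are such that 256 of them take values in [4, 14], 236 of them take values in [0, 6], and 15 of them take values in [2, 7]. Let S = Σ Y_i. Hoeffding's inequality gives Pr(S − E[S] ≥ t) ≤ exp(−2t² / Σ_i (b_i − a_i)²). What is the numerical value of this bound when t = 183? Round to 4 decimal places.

Σ(b_i − a_i)² = 256·10² + 236·6² + 15·5² = 34471.
Exponent = 2·183² / 34471 = 1.94302.
Bound = exp(−1.94302) = 0.14327.

0.1433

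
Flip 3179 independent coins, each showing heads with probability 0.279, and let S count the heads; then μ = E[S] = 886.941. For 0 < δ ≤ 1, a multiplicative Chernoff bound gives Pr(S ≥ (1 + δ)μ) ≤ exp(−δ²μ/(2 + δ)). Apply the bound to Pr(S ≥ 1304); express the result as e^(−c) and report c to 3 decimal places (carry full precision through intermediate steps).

79.390

Write 1304 = (1 + δ)μ, so δ = 1304/886.941 − 1 = 0.4702218…
Then the exponent is δ²μ/(2 + δ) = (1304 − μ)² / (μ·(2 + δ)) = 79.389728.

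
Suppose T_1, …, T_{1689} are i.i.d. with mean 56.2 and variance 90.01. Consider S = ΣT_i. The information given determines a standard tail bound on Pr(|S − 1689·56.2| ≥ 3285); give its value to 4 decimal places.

0.0141

With mean and variance of each term known, Chebyshev's inequality bounds the deviation of the sum (or sample mean).
Var(S) = n·Var(T_i) = 1689·90.01 = 152026.89.
Chebyshev: Pr(|S − 1689·56.2| ≥ 3285) ≤ Var(S)/3285² = 152026.89/10791225 = 0.0141.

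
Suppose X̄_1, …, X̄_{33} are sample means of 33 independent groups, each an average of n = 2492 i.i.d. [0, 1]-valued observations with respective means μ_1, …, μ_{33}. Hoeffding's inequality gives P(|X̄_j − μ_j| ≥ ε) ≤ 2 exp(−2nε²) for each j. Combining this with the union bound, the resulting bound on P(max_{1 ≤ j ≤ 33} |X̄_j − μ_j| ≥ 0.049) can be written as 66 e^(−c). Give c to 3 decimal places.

11.967

Union bound over the 33 events: P(max_{1 ≤ j ≤ 33} |X̄_j − μ_j| ≥ 0.049) ≤ 33·2·exp(−2nε²) = 66 exp(−2·2492·0.049²).
So c = 2·2492·0.049² = 11.9666.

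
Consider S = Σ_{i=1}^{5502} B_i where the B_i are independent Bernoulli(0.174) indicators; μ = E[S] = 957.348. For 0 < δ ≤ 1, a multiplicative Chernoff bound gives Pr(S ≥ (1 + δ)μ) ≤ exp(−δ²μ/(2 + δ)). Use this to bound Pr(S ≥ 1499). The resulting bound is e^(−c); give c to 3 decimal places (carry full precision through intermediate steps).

119.440

Write 1499 = (1 + δ)μ, so δ = 1499/957.348 − 1 = 0.5657838…
Then the exponent is δ²μ/(2 + δ) = (1499 − μ)² / (μ·(2 + δ)) = 119.440278.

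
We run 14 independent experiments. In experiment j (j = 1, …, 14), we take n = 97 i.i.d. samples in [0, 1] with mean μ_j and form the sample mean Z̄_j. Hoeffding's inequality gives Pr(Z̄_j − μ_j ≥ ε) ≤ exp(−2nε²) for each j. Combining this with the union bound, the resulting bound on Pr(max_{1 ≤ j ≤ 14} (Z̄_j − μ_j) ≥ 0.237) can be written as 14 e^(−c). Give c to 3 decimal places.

10.897

Union bound over the 14 events: Pr(max_{1 ≤ j ≤ 14} (Z̄_j − μ_j) ≥ 0.237) ≤ 14·exp(−2nε²) = 14 exp(−2·97·0.237²).
So c = 2·97·0.237² = 10.8968.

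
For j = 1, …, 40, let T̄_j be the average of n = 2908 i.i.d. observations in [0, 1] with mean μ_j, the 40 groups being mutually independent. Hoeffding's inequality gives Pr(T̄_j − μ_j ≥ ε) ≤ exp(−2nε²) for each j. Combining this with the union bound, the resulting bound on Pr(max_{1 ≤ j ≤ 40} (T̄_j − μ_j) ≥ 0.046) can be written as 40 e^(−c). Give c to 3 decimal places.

12.307

Union bound over the 40 events: Pr(max_{1 ≤ j ≤ 40} (T̄_j − μ_j) ≥ 0.046) ≤ 40·exp(−2nε²) = 40 exp(−2·2908·0.046²).
So c = 2·2908·0.046² = 12.3067.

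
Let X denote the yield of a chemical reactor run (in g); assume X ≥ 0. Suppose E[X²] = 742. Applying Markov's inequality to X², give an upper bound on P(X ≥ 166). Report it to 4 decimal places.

Since X ≥ 0, the event {X ≥ 166} is the same as {X² ≥ 27556}.
Markov's inequality applied to X² gives P(X² ≥ 27556) ≤ E[X²]/27556 = 742/27556 = 0.0269.

0.0269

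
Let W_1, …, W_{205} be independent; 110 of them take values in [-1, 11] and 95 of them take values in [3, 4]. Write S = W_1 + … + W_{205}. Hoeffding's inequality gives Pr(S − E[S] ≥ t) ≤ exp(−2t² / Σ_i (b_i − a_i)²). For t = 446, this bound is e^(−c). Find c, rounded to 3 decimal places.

24.966

Σ(b_i − a_i)² = 110·12² + 95·1² = 15935.
c = 2t² / 15935 = 2·446² / 15935 = 24.9659.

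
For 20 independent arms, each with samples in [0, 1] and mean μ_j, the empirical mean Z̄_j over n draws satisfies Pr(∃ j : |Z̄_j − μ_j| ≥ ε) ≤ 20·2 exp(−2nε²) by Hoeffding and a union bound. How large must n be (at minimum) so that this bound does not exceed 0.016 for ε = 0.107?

Need 2·20·exp(−2nε²) ≤ 0.016, i.e. exp(−2nε²) ≤ 0.016/40.
So 2nε² ≥ ln(40/0.016) = 7.824046.
Hence n ≥ 7.824046/(2·0.107²) = 341.691.
The smallest integer n is 342.

342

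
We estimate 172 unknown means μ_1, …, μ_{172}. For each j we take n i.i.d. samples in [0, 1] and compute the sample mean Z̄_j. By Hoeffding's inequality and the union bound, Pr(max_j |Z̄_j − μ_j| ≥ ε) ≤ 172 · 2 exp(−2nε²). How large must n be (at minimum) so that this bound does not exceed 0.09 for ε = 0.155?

Need 2·172·exp(−2nε²) ≤ 0.09, i.e. exp(−2nε²) ≤ 0.09/344.
So 2nε² ≥ ln(344/0.09) = 8.248587.
Hence n ≥ 8.248587/(2·0.155²) = 171.667.
The smallest integer n is 172.

172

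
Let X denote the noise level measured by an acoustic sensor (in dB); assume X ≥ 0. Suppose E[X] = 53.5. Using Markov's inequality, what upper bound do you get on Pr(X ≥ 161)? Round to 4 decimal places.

0.3323

Markov's inequality: for a non-negative random variable, Pr(X ≥ a) ≤ E[X]/a.
Here E[X] = 53.5 and a = 161, so the bound is 53.5/161 = 0.3323.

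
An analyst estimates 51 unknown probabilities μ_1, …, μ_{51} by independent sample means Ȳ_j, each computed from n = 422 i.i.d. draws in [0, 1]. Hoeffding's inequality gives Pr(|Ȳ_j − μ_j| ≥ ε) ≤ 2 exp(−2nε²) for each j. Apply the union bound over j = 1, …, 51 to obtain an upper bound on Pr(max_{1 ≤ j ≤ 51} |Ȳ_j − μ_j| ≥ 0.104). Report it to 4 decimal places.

Per-experiment Hoeffding bound: 2·exp(−2·422·0.104²) = 2·exp(−9.12870) = 0.00021701.
Union bound over 51 events: 51·0.00021701 = 0.01107.

0.0111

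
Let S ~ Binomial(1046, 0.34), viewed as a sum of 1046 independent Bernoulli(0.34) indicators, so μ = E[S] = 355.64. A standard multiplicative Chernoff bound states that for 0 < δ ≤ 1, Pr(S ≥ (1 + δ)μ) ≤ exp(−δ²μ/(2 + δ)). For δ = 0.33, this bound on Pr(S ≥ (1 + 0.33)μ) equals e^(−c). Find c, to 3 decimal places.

16.622

c = δ²μ/(2 + δ) = 0.33²·355.64/(2 + 0.33) = 16.6220.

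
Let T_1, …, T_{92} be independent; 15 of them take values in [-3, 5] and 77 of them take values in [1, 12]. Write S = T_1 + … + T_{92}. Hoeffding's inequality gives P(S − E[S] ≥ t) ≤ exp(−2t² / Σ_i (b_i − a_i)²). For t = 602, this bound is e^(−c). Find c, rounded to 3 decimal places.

Σ(b_i − a_i)² = 15·8² + 77·11² = 10277.
c = 2t² / 10277 = 2·602² / 10277 = 70.5272.

70.527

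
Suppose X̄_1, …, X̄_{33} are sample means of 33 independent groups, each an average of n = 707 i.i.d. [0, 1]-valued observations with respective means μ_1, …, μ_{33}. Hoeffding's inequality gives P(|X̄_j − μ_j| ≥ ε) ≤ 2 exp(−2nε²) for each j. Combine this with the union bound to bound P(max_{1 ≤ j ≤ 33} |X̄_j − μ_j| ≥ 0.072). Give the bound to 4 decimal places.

0.0433

Per-experiment Hoeffding bound: 2·exp(−2·707·0.072²) = 2·exp(−7.33018) = 0.0013109.
Union bound over 33 events: 33·0.0013109 = 0.04326.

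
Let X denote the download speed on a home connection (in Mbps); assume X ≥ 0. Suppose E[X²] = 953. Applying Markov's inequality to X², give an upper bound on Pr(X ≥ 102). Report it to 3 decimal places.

0.092

Since X ≥ 0, the event {X ≥ 102} is the same as {X² ≥ 10404}.
Markov's inequality applied to X² gives Pr(X² ≥ 10404) ≤ E[X²]/10404 = 953/10404 = 0.0916.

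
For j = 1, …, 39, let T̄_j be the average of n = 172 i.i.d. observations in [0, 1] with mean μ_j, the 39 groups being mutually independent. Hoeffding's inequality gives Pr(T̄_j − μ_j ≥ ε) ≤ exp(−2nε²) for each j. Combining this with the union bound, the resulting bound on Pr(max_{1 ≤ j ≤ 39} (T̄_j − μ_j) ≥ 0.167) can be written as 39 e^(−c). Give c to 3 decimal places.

Union bound over the 39 events: Pr(max_{1 ≤ j ≤ 39} (T̄_j − μ_j) ≥ 0.167) ≤ 39·exp(−2nε²) = 39 exp(−2·172·0.167²).
So c = 2·172·0.167² = 9.5938.

9.594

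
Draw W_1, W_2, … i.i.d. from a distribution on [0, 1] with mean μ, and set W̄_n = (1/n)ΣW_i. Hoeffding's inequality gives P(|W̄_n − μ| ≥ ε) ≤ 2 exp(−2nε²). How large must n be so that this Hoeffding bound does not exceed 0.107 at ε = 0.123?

Require 2·exp(−2nε²) ≤ 0.107, i.e. 2nε² ≥ ln(2/0.107) = 2.928074.
So n ≥ 2.928074 / (2·0.123²) = 96.770.
The smallest integer n is 97.

97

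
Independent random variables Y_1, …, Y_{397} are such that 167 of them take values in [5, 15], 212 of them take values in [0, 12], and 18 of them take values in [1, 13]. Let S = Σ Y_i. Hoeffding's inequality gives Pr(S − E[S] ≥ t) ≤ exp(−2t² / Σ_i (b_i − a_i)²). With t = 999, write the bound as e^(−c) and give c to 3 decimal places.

Σ(b_i − a_i)² = 167·10² + 212·12² + 18·12² = 49820.
c = 2t² / 49820 = 2·999² / 49820 = 40.0643.

40.064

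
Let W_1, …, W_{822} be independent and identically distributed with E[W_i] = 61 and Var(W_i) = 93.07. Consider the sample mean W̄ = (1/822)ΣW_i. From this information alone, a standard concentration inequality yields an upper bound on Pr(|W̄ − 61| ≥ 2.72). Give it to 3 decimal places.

0.015

With mean and variance of each term known, Chebyshev's inequality bounds the deviation of the sum (or sample mean).
Var(W̄) = Var(W_i)/n = 93.07/822 = 0.11322.
Chebyshev: Pr(|W̄ − 61| ≥ 2.72) ≤ Var(W̄)/(2.72)² = 93.07/(822·2.72²) = 0.0153.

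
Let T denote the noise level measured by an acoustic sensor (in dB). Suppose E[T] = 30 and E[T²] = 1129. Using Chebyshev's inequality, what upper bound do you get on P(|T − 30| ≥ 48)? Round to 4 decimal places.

0.0994

Var(T) = E[T²] − (E[T])² = 1129 − 900 = 229.
Chebyshev's inequality: P(|T − μ| ≥ t) ≤ Var(T)/t² = 229/2304 = 0.0994.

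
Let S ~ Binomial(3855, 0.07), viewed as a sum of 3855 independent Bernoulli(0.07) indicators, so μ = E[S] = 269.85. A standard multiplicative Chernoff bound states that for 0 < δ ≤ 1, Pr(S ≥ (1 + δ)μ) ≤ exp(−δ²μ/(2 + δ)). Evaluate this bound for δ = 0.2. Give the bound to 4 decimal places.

0.0074

Exponent = δ²μ/(2 + δ) = 0.2²·269.85/2.2 = 4.9064.
Bound = exp(−4.9064) = 0.00740.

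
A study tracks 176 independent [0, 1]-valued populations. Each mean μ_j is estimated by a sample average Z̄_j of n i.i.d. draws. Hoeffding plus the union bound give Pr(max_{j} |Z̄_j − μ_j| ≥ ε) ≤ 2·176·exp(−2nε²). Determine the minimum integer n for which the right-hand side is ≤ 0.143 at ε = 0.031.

4063

Need 2·176·exp(−2nε²) ≤ 0.143, i.e. exp(−2nε²) ≤ 0.143/352.
So 2nε² ≥ ln(352/0.143) = 7.808542.
Hence n ≥ 7.808542/(2·0.031²) = 4062.717.
The smallest integer n is 4063.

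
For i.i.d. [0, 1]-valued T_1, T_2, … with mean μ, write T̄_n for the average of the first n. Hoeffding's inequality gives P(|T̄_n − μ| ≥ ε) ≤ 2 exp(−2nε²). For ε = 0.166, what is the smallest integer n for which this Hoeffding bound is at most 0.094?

56

Require 2·exp(−2nε²) ≤ 0.094, i.e. 2nε² ≥ ln(2/0.094) = 3.057608.
So n ≥ 3.057608 / (2·0.166²) = 55.480.
The smallest integer n is 56.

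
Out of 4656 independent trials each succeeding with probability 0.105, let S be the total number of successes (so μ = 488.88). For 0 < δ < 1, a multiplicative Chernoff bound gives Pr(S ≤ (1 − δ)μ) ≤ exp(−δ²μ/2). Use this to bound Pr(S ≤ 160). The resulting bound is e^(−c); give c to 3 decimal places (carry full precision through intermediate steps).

Write 160 = (1 − δ)μ, so δ = 1 − 160/488.88 = 0.6727213…
Then the exponent is δ²μ/2 = (μ − 160)²/(2μ) = 110.622294.

110.622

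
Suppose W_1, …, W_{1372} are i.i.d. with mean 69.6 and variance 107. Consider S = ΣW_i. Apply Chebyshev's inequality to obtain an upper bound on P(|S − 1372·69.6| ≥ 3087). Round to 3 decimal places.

Var(S) = n·Var(W_i) = 1372·107 = 146804.
Chebyshev: P(|S − 1372·69.6| ≥ 3087) ≤ Var(S)/3087² = 146804/9529569 = 0.0154.

0.015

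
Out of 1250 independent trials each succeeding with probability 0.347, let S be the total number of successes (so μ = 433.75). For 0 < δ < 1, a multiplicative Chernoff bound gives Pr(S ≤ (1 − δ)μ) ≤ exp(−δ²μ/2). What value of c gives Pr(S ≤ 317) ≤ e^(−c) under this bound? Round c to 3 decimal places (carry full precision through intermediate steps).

Write 317 = (1 − δ)μ, so δ = 1 − 317/433.75 = 0.2691643…
Then the exponent is δ²μ/2 = (μ − 317)²/(2μ) = 15.712464.

15.712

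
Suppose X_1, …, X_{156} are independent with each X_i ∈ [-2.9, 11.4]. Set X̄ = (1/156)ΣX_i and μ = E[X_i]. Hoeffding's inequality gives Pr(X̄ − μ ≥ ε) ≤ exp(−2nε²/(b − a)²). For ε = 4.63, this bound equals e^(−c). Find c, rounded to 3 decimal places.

32.707

c = 2nε²/(b − a)² = 2·156·4.63² / 14.3² = 32.7073.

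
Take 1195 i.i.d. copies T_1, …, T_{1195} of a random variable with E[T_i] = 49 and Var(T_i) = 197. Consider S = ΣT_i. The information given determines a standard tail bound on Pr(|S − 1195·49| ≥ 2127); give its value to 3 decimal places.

0.052

With mean and variance of each term known, Chebyshev's inequality bounds the deviation of the sum (or sample mean).
Var(S) = n·Var(T_i) = 1195·197 = 235415.
Chebyshev: Pr(|S − 1195·49| ≥ 2127) ≤ Var(S)/2127² = 235415/4524129 = 0.0520.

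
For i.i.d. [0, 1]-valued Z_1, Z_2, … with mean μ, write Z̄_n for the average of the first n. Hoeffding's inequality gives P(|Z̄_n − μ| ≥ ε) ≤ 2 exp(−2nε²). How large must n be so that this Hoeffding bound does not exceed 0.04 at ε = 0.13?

116

Require 2·exp(−2nε²) ≤ 0.04, i.e. 2nε² ≥ ln(2/0.04) = 3.912023.
So n ≥ 3.912023 / (2·0.13²) = 115.740.
The smallest integer n is 116.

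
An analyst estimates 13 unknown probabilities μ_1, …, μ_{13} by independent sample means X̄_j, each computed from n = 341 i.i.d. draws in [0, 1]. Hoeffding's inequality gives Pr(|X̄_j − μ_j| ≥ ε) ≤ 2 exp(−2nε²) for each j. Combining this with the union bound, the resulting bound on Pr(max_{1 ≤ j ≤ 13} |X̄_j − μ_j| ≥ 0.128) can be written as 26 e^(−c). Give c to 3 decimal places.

11.174

Union bound over the 13 events: Pr(max_{1 ≤ j ≤ 13} |X̄_j − μ_j| ≥ 0.128) ≤ 13·2·exp(−2nε²) = 26 exp(−2·341·0.128²).
So c = 2·341·0.128² = 11.1739.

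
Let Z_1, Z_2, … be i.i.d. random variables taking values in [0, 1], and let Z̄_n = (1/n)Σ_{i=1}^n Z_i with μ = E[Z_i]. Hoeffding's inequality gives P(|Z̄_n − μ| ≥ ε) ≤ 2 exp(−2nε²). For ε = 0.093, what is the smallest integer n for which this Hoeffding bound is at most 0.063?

200

Require 2·exp(−2nε²) ≤ 0.063, i.e. 2nε² ≥ ln(2/0.063) = 3.457768.
So n ≥ 3.457768 / (2·0.093²) = 199.894.
The smallest integer n is 200.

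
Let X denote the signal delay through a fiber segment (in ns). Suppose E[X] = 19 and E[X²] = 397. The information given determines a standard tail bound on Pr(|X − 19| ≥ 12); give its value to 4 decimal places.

The first two moments determine the variance, so Chebyshev's inequality is the sharpest standard bound available.
Var(X) = E[X²] − (E[X])² = 397 − 361 = 36.
Chebyshev's inequality: Pr(|X − μ| ≥ t) ≤ Var(X)/t² = 36/144 = 0.2500.

0.2500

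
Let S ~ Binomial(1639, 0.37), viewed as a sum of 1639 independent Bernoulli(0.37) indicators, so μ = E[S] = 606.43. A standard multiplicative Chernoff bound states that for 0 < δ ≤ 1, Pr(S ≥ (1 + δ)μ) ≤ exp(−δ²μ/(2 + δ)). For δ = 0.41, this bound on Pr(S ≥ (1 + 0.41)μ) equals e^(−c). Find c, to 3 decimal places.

c = δ²μ/(2 + δ) = 0.41²·606.43/(2 + 0.41) = 42.2991.

42.299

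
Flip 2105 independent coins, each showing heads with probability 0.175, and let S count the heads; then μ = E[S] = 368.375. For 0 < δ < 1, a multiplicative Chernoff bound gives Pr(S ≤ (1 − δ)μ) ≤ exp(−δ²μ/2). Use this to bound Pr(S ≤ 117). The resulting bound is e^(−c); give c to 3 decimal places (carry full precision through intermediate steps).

Write 117 = (1 − δ)μ, so δ = 1 − 117/368.375 = 0.6823889…
Then the exponent is δ²μ/2 = (μ − 117)²/(2μ) = 85.767751.

85.768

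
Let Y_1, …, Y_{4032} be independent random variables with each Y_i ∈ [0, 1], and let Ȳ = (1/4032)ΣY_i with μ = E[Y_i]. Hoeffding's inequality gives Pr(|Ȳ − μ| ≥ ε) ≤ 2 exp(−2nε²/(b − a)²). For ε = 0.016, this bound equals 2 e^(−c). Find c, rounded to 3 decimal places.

c = 2nε²/(b − a)² = 2·4032·0.016² / 1² = 2.0644.

2.064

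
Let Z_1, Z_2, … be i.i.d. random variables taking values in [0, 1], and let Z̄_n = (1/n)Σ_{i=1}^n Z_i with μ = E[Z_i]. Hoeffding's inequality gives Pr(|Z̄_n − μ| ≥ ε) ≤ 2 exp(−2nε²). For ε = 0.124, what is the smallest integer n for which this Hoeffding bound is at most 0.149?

Require 2·exp(−2nε²) ≤ 0.149, i.e. 2nε² ≥ ln(2/0.149) = 2.596956.
So n ≥ 2.596956 / (2·0.124²) = 84.448.
The smallest integer n is 85.

85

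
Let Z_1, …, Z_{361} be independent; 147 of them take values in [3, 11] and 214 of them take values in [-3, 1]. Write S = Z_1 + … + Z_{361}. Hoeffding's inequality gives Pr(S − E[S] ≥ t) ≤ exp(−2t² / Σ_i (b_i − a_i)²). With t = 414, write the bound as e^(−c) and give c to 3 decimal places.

Σ(b_i − a_i)² = 147·8² + 214·4² = 12832.
c = 2t² / 12832 = 2·414² / 12832 = 26.7138.

26.714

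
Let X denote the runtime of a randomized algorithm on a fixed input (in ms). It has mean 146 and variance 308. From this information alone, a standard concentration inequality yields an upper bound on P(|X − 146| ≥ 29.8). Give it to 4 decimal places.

0.3468

Mean and variance are known, so Chebyshev's inequality applies.
Chebyshev: P(|X − μ| ≥ t) ≤ Var(X)/t².
Bound = 308 / 888.04 = 0.3468.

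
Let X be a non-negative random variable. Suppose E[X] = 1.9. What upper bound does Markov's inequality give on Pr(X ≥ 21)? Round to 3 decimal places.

Markov's inequality: for a non-negative random variable, Pr(X ≥ a) ≤ E[X]/a.
Here E[X] = 1.9 and a = 21, so the bound is 1.9/21 = 0.0905.

0.090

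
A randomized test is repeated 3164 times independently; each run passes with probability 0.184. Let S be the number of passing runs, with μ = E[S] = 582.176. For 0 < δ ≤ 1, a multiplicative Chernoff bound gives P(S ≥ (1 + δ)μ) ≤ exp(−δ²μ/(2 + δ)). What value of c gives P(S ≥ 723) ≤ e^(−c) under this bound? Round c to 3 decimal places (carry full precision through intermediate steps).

Write 723 = (1 + δ)μ, so δ = 723/582.176 − 1 = 0.2418925…
Then the exponent is δ²μ/(2 + δ) = (723 − μ)² / (μ·(2 + δ)) = 15.194425.

15.194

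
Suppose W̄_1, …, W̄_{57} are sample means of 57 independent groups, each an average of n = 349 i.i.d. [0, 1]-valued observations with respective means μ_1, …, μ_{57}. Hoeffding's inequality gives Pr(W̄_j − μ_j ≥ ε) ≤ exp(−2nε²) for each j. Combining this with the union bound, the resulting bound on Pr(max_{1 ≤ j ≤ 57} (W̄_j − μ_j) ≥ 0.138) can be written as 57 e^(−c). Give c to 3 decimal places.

Union bound over the 57 events: Pr(max_{1 ≤ j ≤ 57} (W̄_j − μ_j) ≥ 0.138) ≤ 57·exp(−2nε²) = 57 exp(−2·349·0.138²).
So c = 2·349·0.138² = 13.2927.

13.293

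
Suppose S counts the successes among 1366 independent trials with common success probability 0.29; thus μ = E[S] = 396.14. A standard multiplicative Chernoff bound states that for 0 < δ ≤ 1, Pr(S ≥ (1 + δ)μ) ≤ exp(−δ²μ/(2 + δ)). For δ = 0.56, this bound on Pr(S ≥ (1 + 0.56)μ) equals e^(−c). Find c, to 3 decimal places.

48.527

c = δ²μ/(2 + δ) = 0.56²·396.14/(2 + 0.56) = 48.5271.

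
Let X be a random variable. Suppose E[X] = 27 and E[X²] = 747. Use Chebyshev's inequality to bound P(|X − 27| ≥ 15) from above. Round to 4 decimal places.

Var(X) = E[X²] − (E[X])² = 747 − 729 = 18.
Chebyshev's inequality: P(|X − μ| ≥ t) ≤ Var(X)/t² = 18/225 = 0.0800.

0.0800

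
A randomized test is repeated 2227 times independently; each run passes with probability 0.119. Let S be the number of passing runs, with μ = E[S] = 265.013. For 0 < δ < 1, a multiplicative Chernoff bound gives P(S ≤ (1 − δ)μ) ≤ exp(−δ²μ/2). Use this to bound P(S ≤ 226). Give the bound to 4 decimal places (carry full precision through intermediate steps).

0.0566

Write 226 = (1 − δ)μ, so δ = 1 − 226/265.013 = 0.1472116…
Then the exponent is δ²μ/2 = (μ − 226)²/(2μ) = 2.871584.
Bound = exp(−2.871584) = 0.05661.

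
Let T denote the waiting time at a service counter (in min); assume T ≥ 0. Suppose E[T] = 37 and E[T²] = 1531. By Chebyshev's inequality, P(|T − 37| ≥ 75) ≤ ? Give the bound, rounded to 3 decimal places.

Var(T) = E[T²] − (E[T])² = 1531 − 1369 = 162.
Chebyshev's inequality: P(|T − μ| ≥ t) ≤ Var(T)/t² = 162/5625 = 0.0288.

0.029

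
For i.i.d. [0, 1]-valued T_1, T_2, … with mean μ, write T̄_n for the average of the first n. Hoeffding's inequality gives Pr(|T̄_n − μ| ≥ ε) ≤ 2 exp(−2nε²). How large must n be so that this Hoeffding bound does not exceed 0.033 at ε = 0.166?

75

Require 2·exp(−2nε²) ≤ 0.033, i.e. 2nε² ≥ ln(2/0.033) = 4.104395.
So n ≥ 4.104395 / (2·0.166²) = 74.474.
The smallest integer n is 75.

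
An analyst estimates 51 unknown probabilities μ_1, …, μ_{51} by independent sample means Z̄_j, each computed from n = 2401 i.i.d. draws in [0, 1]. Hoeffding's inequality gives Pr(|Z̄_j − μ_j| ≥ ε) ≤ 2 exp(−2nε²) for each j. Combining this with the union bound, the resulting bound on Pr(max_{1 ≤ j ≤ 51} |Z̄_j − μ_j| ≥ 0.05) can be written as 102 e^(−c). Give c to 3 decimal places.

12.005

Union bound over the 51 events: Pr(max_{1 ≤ j ≤ 51} |Z̄_j − μ_j| ≥ 0.05) ≤ 51·2·exp(−2nε²) = 102 exp(−2·2401·0.05²).
So c = 2·2401·0.05² = 12.0050.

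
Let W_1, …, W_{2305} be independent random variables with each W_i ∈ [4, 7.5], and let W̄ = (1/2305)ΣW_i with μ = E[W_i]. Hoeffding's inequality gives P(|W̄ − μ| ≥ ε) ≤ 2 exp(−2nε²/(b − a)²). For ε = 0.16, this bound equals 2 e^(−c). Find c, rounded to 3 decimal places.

9.634

c = 2nε²/(b − a)² = 2·2305·0.16² / 3.5² = 9.6340.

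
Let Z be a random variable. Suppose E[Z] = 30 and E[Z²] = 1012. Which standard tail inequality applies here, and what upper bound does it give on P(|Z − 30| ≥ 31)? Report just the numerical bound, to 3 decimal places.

0.117

The first two moments determine the variance, so Chebyshev's inequality is the sharpest standard bound available.
Var(Z) = E[Z²] − (E[Z])² = 1012 − 900 = 112.
Chebyshev's inequality: P(|Z − μ| ≥ t) ≤ Var(Z)/t² = 112/961 = 0.1165.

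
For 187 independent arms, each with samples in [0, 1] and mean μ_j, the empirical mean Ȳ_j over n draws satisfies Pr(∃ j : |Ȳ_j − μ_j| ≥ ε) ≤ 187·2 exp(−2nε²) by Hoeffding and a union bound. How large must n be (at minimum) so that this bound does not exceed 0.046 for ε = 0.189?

127

Need 2·187·exp(−2nε²) ≤ 0.046, i.e. exp(−2nε²) ≤ 0.046/374.
So 2nε² ≥ ln(374/0.046) = 9.003370.
Hence n ≥ 9.003370/(2·0.189²) = 126.023.
The smallest integer n is 127.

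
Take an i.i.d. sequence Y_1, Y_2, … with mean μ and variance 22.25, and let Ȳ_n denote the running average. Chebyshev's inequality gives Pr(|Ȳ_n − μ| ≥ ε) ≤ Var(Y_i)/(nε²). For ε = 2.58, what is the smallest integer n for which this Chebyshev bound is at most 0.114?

30

Require 22.25/(n·2.58²) ≤ 0.114, i.e. n ≥ 22.25/(0.114·2.58²) = 29.321.
The smallest integer n is 30.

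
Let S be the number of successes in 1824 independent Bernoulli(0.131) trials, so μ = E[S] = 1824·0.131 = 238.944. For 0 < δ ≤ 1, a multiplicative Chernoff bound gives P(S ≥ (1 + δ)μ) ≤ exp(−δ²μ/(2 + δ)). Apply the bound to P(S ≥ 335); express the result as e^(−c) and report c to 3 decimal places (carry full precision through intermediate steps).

Write 335 = (1 + δ)μ, so δ = 335/238.944 − 1 = 0.4020021…
Then the exponent is δ²μ/(2 + δ) = (335 − μ)² / (μ·(2 + δ)) = 16.076055.

16.076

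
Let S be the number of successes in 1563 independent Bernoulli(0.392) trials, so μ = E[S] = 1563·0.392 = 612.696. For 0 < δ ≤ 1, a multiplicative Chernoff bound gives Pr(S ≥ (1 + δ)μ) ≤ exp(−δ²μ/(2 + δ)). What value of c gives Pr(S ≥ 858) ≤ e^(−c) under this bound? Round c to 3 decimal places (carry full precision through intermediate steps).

Write 858 = (1 + δ)μ, so δ = 858/612.696 − 1 = 0.4003682…
Then the exponent is δ²μ/(2 + δ) = (858 − μ)² / (μ·(2 + δ)) = 40.915357.

40.915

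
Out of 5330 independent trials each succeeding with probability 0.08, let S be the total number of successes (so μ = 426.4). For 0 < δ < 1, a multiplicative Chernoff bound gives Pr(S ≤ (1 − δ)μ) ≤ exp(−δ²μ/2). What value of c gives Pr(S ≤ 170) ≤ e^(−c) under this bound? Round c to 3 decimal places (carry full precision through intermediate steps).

77.088

Write 170 = (1 − δ)μ, so δ = 1 − 170/426.4 = 0.6013133…
Then the exponent is δ²μ/2 = (μ − 170)²/(2μ) = 77.088368.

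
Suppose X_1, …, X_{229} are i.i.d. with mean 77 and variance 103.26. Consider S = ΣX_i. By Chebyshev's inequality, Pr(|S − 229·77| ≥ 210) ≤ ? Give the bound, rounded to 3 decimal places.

Var(S) = n·Var(X_i) = 229·103.26 = 23646.54.
Chebyshev: Pr(|S − 229·77| ≥ 210) ≤ Var(S)/210² = 23646.54/44100 = 0.5362.

0.536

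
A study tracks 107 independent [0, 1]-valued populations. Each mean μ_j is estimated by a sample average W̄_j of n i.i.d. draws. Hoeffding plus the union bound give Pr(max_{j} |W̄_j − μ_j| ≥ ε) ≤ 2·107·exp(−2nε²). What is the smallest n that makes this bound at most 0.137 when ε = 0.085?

Need 2·107·exp(−2nε²) ≤ 0.137, i.e. exp(−2nε²) ≤ 0.137/214.
So 2nε² ≥ ln(214/0.137) = 7.353750.
Hence n ≥ 7.353750/(2·0.085²) = 508.910.
The smallest integer n is 509.

509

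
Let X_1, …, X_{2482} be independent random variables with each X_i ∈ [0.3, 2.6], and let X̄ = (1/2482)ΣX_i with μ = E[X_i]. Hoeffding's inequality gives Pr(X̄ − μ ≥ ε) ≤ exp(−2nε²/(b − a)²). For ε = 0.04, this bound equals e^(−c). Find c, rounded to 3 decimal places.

1.501

c = 2nε²/(b − a)² = 2·2482·0.04² / 2.3² = 1.5014.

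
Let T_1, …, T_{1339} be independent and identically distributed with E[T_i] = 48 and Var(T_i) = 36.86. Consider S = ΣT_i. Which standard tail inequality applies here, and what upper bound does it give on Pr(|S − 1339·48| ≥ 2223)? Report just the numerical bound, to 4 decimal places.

With mean and variance of each term known, Chebyshev's inequality bounds the deviation of the sum (or sample mean).
Var(S) = n·Var(T_i) = 1339·36.86 = 49355.54.
Chebyshev: Pr(|S − 1339·48| ≥ 2223) ≤ Var(S)/2223² = 49355.54/4941729 = 0.0100.

0.0100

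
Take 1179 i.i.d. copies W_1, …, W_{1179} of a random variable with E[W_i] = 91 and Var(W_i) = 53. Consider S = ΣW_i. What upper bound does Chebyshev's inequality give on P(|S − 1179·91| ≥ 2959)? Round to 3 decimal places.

Var(S) = n·Var(W_i) = 1179·53 = 62487.
Chebyshev: P(|S − 1179·91| ≥ 2959) ≤ Var(S)/2959² = 62487/8755681 = 0.0071.

0.007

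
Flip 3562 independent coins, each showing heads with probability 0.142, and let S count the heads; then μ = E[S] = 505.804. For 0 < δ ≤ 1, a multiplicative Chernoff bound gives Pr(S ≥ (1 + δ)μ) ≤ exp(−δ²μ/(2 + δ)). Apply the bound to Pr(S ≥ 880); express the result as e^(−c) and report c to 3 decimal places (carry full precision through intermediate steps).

Write 880 = (1 + δ)μ, so δ = 880/505.804 − 1 = 0.7398044…
Then the exponent is δ²μ/(2 + δ) = (880 − μ)² / (μ·(2 + δ)) = 101.040729.

101.041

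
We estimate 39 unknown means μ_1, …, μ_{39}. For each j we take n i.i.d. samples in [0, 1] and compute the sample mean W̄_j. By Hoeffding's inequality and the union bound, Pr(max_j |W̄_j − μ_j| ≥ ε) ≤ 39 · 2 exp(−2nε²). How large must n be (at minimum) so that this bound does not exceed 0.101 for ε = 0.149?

Need 2·39·exp(−2nε²) ≤ 0.101, i.e. exp(−2nε²) ≤ 0.101/78.
So 2nε² ≥ ln(78/0.101) = 6.649344.
Hence n ≥ 6.649344/(2·0.149²) = 149.753.
The smallest integer n is 150.

150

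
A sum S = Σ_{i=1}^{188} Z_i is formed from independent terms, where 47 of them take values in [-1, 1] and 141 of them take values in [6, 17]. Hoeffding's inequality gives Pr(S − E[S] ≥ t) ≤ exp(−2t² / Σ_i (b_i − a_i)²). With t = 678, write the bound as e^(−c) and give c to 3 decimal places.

53.300

Σ(b_i − a_i)² = 47·2² + 141·11² = 17249.
c = 2t² / 17249 = 2·678² / 17249 = 53.2998.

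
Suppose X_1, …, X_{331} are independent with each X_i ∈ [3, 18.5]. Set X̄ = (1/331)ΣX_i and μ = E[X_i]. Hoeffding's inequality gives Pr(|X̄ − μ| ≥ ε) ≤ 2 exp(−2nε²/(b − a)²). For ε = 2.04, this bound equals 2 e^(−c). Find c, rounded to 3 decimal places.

11.467

c = 2nε²/(b − a)² = 2·331·2.04² / 15.5² = 11.4671.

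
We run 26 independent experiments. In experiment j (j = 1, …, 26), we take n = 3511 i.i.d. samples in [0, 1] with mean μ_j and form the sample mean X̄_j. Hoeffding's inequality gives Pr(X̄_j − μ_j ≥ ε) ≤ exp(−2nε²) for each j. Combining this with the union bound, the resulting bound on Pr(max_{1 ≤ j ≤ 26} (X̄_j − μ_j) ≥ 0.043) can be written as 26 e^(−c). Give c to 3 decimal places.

12.984

Union bound over the 26 events: Pr(max_{1 ≤ j ≤ 26} (X̄_j − μ_j) ≥ 0.043) ≤ 26·exp(−2nε²) = 26 exp(−2·3511·0.043²).
So c = 2·3511·0.043² = 12.9837.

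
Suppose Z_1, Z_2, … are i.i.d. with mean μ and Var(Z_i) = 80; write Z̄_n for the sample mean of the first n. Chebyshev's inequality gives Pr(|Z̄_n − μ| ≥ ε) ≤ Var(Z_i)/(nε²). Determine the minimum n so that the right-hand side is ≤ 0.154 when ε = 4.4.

27

Require 80/(n·4.4²) ≤ 0.154, i.e. n ≥ 80/(0.154·4.4²) = 26.833.
The smallest integer n is 27.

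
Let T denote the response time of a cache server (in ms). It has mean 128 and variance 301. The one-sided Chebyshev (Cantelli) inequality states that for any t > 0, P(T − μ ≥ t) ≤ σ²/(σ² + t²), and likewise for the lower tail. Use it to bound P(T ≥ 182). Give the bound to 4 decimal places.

Here σ² = 301 and t = 54, so σ² + t² = 3217.
Cantelli's bound: 301/3217 = 0.0936.

0.0936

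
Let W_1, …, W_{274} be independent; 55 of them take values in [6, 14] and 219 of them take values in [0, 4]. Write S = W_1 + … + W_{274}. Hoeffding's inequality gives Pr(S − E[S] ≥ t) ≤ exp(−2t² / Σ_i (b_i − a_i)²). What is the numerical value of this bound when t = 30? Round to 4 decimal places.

0.7739

Σ(b_i − a_i)² = 55·8² + 219·4² = 7024.
Exponent = 2·30² / 7024 = 0.25626.
Bound = exp(−0.25626) = 0.77394.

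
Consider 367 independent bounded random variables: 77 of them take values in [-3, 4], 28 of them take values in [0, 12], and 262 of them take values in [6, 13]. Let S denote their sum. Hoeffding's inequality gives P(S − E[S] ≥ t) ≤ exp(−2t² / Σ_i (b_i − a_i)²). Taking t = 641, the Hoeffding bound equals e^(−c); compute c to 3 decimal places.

39.808

Σ(b_i − a_i)² = 77·7² + 28·12² + 262·7² = 20643.
c = 2t² / 20643 = 2·641² / 20643 = 39.8083.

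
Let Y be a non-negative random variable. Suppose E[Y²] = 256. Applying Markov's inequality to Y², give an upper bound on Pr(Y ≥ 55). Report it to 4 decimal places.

0.0846

Since Y ≥ 0, the event {Y ≥ 55} is the same as {Y² ≥ 3025}.
Markov's inequality applied to Y² gives Pr(Y² ≥ 3025) ≤ E[Y²]/3025 = 256/3025 = 0.0846.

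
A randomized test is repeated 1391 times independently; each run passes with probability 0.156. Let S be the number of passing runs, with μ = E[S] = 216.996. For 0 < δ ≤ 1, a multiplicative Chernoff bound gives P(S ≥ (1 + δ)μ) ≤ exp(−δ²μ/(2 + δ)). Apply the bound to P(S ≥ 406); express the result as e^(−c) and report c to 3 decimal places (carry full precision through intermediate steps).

57.340

Write 406 = (1 + δ)μ, so δ = 406/216.996 − 1 = 0.8710022…
Then the exponent is δ²μ/(2 + δ) = (406 − μ)² / (μ·(2 + δ)) = 57.339874.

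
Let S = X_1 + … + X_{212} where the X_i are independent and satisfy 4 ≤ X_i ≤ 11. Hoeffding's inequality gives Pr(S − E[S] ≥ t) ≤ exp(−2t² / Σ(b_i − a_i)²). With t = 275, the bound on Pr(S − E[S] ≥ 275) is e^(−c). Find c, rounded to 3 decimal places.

14.560

Σ(b_i − a_i)² = 212·(7)² = 10388.
c = 2t²/10388 = 2·275²/10388 = 14.5601.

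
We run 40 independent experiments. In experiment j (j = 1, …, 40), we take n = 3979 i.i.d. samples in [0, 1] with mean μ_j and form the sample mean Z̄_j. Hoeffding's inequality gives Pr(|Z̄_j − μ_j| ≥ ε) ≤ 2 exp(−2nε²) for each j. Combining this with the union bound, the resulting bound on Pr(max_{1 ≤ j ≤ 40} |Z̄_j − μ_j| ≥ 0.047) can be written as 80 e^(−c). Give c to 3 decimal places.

Union bound over the 40 events: Pr(max_{1 ≤ j ≤ 40} |Z̄_j − μ_j| ≥ 0.047) ≤ 40·2·exp(−2nε²) = 80 exp(−2·3979·0.047²).
So c = 2·3979·0.047² = 17.5792.

17.579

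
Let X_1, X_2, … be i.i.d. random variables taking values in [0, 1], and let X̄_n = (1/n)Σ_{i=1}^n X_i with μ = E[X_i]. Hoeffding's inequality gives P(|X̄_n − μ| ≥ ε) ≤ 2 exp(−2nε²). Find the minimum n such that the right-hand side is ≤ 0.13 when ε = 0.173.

46

Require 2·exp(−2nε²) ≤ 0.13, i.e. 2nε² ≥ ln(2/0.13) = 2.733368.
So n ≥ 2.733368 / (2·0.173²) = 45.664.
The smallest integer n is 46.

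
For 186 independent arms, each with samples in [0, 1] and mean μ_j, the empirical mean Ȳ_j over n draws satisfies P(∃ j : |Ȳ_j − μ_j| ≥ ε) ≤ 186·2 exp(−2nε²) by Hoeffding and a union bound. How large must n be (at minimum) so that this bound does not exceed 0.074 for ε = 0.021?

Need 2·186·exp(−2nε²) ≤ 0.074, i.e. exp(−2nε²) ≤ 0.074/372.
So 2nε² ≥ ln(372/0.074) = 8.522584.
Hence n ≥ 8.522584/(2·0.021²) = 9662.794.
The smallest integer n is 9663.

9663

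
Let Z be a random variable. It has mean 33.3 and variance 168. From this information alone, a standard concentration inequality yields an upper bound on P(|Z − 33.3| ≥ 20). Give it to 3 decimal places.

Mean and variance are known, so Chebyshev's inequality applies.
Chebyshev: P(|Z − μ| ≥ t) ≤ Var(Z)/t².
Bound = 168 / 400 = 0.4200.

0.420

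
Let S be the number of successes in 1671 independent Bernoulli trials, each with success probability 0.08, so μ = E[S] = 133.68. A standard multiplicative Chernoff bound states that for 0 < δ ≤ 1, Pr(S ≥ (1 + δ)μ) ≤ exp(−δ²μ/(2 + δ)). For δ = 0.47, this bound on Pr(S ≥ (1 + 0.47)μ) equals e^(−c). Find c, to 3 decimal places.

c = δ²μ/(2 + δ) = 0.47²·133.68/(2 + 0.47) = 11.9554.

11.955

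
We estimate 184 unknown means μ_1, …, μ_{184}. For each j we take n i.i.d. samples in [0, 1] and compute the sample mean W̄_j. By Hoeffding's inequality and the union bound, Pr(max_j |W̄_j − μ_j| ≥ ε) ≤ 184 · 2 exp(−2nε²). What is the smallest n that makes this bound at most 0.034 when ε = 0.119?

Need 2·184·exp(−2nε²) ≤ 0.034, i.e. exp(−2nε²) ≤ 0.034/368.
So 2nε² ≥ ln(368/0.034) = 9.289478.
Hence n ≥ 9.289478/(2·0.119²) = 327.995.
The smallest integer n is 328.

328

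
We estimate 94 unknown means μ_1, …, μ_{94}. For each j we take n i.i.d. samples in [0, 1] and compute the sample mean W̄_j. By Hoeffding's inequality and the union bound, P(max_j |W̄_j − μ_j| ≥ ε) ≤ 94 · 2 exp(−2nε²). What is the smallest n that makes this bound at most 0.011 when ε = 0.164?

Need 2·94·exp(−2nε²) ≤ 0.011, i.e. exp(−2nε²) ≤ 0.011/188.
So 2nε² ≥ ln(188/0.011) = 9.746302.
Hence n ≥ 9.746302/(2·0.164²) = 181.185.
The smallest integer n is 182.

182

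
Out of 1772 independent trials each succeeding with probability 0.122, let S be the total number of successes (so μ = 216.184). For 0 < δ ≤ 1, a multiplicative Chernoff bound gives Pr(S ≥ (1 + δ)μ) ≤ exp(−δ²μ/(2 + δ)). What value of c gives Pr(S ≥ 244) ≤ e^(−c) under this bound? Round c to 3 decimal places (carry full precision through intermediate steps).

Write 244 = (1 + δ)μ, so δ = 244/216.184 − 1 = 0.1286682…
Then the exponent is δ²μ/(2 + δ) = (244 − μ)² / (μ·(2 + δ)) = 1.681349.

1.681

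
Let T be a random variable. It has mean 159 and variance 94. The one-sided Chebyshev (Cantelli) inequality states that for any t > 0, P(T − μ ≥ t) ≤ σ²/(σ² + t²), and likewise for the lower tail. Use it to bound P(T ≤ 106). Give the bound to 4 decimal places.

Here σ² = 94 and t = 53, so σ² + t² = 2903.
Cantelli's bound: 94/2903 = 0.0324.

0.0324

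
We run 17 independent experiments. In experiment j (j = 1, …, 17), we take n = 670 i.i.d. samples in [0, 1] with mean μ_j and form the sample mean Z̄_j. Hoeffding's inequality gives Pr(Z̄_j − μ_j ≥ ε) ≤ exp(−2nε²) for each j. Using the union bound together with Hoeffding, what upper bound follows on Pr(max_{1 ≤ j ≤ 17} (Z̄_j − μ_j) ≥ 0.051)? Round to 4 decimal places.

0.5209

Per-experiment Hoeffding bound: exp(−2·670·0.051²) = exp(−3.48534) = 0.030643.
Union bound over 17 events: 17·0.030643 = 0.52094.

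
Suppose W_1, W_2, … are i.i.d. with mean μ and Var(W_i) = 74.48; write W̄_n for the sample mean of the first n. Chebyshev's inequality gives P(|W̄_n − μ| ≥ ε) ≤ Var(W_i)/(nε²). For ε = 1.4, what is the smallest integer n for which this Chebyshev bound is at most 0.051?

Require 74.48/(n·1.4²) ≤ 0.051, i.e. n ≥ 74.48/(0.051·1.4²) = 745.098.
The smallest integer n is 746.

746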